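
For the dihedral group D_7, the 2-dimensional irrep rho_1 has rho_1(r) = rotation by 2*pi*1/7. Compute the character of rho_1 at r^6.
chi_{rho_1}(r^6) = 2*cos(2*pi*1*6/7) = 2*cos(2*pi/7)

Argument: rho_1(r^6) is rotation by angle 2*pi*1*6/7, whose trace is 2*cos(2*pi*1*6/7) = 2*cos(2*pi/7).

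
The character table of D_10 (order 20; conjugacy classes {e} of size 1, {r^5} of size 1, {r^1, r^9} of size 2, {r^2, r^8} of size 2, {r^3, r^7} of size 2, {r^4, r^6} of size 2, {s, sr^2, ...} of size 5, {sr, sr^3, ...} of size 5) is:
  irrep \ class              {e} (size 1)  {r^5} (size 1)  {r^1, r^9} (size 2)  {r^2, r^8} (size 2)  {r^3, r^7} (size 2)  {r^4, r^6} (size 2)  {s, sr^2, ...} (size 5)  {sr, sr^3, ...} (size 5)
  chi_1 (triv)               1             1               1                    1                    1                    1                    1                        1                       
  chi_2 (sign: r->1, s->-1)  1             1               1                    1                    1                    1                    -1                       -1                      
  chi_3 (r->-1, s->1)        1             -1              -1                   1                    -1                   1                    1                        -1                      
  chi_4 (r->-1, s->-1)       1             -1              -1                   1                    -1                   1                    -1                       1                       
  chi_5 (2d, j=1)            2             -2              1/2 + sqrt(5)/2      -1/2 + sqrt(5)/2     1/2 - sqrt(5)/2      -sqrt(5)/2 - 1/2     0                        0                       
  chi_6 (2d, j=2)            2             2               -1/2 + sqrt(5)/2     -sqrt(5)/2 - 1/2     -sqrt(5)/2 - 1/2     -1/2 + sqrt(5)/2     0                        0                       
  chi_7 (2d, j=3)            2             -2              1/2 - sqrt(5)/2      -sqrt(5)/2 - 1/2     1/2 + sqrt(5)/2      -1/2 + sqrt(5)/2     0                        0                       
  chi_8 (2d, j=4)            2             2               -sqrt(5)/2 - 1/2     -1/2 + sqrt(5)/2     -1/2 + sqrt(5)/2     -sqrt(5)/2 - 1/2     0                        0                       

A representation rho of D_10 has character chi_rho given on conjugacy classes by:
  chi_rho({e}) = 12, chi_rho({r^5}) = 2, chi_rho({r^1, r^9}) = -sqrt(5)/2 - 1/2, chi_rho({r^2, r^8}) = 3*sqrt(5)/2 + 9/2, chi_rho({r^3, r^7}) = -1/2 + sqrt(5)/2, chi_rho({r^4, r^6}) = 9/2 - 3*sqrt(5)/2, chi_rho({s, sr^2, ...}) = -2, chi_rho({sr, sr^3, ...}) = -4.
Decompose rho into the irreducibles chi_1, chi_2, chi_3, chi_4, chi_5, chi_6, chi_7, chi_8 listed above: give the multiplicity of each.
Multiplicities: chi_1: 0, chi_2: 3, chi_3: 2, chi_4: 1, chi_5: 1, chi_6: 0, chi_7: 0, chi_8: 2.

Proof sketch: Use <chi_rho, chi> = (1/|G|) sum_C |C| * chi_rho(C) * conj(chi(C)) with |G| = 20 for each irreducible chi in the table:
  <chi_rho, chi_1> = (1/20)[1*(12)*conj(1) + 1*(2)*conj(1) + 2*(-sqrt(5)/2 - 1/2)*conj(1) + 2*(3*sqrt(5)/2 + 9/2)*conj(1) + 2*(-1/2 + sqrt(5)/2)*conj(1) + 2*(9/2 - 3*sqrt(5)/2)*conj(1) + 5*(-2)*conj(1) + 5*(-4)*conj(1)]
      = (1/20)[(12) + (2) + (-sqrt(5) - 1) + (3*sqrt(5) + 9) + (-1 + sqrt(5)) + (9 - 3*sqrt(5)) + (-10) + (-20)] = 0/20 = 0
  <chi_rho, chi_2> = (1/20)[1*(12)*conj(1) + 1*(2)*conj(1) + 2*(-sqrt(5)/2 - 1/2)*conj(1) + 2*(3*sqrt(5)/2 + 9/2)*conj(1) + 2*(-1/2 + sqrt(5)/2)*conj(1) + 2*(9/2 - 3*sqrt(5)/2)*conj(1) + 5*(-2)*conj(-1) + 5*(-4)*conj(-1)]
      = (1/20)[(12) + (2) + (-sqrt(5) - 1) + (3*sqrt(5) + 9) + (-1 + sqrt(5)) + (9 - 3*sqrt(5)) + (10) + (20)] = 60/20 = 3
  <chi_rho, chi_3> = (1/20)[1*(12)*conj(1) + 1*(2)*conj(-1) + 2*(-sqrt(5)/2 - 1/2)*conj(-1) + 2*(3*sqrt(5)/2 + 9/2)*conj(1) + 2*(-1/2 + sqrt(5)/2)*conj(-1) + 2*(9/2 - 3*sqrt(5)/2)*conj(1) + 5*(-2)*conj(1) + 5*(-4)*conj(-1)]
      = (1/20)[(12) + (-2) + (1 + sqrt(5)) + (3*sqrt(5) + 9) + (1 - sqrt(5)) + (9 - 3*sqrt(5)) + (-10) + (20)] = 40/20 = 2
  <chi_rho, chi_4> = (1/20)[1*(12)*conj(1) + 1*(2)*conj(-1) + 2*(-sqrt(5)/2 - 1/2)*conj(-1) + 2*(3*sqrt(5)/2 + 9/2)*conj(1) + 2*(-1/2 + sqrt(5)/2)*conj(-1) + 2*(9/2 - 3*sqrt(5)/2)*conj(1) + 5*(-2)*conj(-1) + 5*(-4)*conj(1)]
      = (1/20)[(12) + (-2) + (1 + sqrt(5)) + (3*sqrt(5) + 9) + (1 - sqrt(5)) + (9 - 3*sqrt(5)) + (10) + (-20)] = 20/20 = 1
  <chi_rho, chi_5> = (1/20)[1*(12)*conj(2) + 1*(2)*conj(-2) + 2*(-sqrt(5)/2 - 1/2)*conj(1/2 + sqrt(5)/2) + 2*(3*sqrt(5)/2 + 9/2)*conj(-1/2 + sqrt(5)/2) + 2*(-1/2 + sqrt(5)/2)*conj(1/2 - sqrt(5)/2) + 2*(9/2 - 3*sqrt(5)/2)*conj(-sqrt(5)/2 - 1/2) + 5*(-2)*conj(0) + 5*(-4)*conj(0)]
      = (1/20)[(24) + (-4) + (-3 - sqrt(5)) + (3 + 3*sqrt(5)) + (-3 + sqrt(5)) + (3 - 3*sqrt(5)) + (0) + (0)] = 20/20 = 1
  <chi_rho, chi_6> = (1/20)[1*(12)*conj(2) + 1*(2)*conj(2) + 2*(-sqrt(5)/2 - 1/2)*conj(-1/2 + sqrt(5)/2) + 2*(3*sqrt(5)/2 + 9/2)*conj(-sqrt(5)/2 - 1/2) + 2*(-1/2 + sqrt(5)/2)*conj(-sqrt(5)/2 - 1/2) + 2*(9/2 - 3*sqrt(5)/2)*conj(-1/2 + sqrt(5)/2) + 5*(-2)*conj(0) + 5*(-4)*conj(0)]
      = (1/20)[(24) + (4) + (-2) + (-6*sqrt(5) - 12) + (-2) + (-12 + 6*sqrt(5)) + (0) + (0)] = 0/20 = 0
  <chi_rho, chi_7> = (1/20)[1*(12)*conj(2) + 1*(2)*conj(-2) + 2*(-sqrt(5)/2 - 1/2)*conj(1/2 - sqrt(5)/2) + 2*(3*sqrt(5)/2 + 9/2)*conj(-sqrt(5)/2 - 1/2) + 2*(-1/2 + sqrt(5)/2)*conj(1/2 + sqrt(5)/2) + 2*(9/2 - 3*sqrt(5)/2)*conj(-1/2 + sqrt(5)/2) + 5*(-2)*conj(0) + 5*(-4)*conj(0)]
      = (1/20)[(24) + (-4) + (2) + (-6*sqrt(5) - 12) + (2) + (-12 + 6*sqrt(5)) + (0) + (0)] = 0/20 = 0
  <chi_rho, chi_8> = (1/20)[1*(12)*conj(2) + 1*(2)*conj(2) + 2*(-sqrt(5)/2 - 1/2)*conj(-sqrt(5)/2 - 1/2) + 2*(3*sqrt(5)/2 + 9/2)*conj(-1/2 + sqrt(5)/2) + 2*(-1/2 + sqrt(5)/2)*conj(-1/2 + sqrt(5)/2) + 2*(9/2 - 3*sqrt(5)/2)*conj(-sqrt(5)/2 - 1/2) + 5*(-2)*conj(0) + 5*(-4)*conj(0)]
      = (1/20)[(24) + (4) + (sqrt(5) + 3) + (3 + 3*sqrt(5)) + (3 - sqrt(5)) + (3 - 3*sqrt(5)) + (0) + (0)] = 40/20 = 2
Dimension check: dim(rho) = sum (mult * dim) = 0*1 + 3*1 + 2*1 + 1*1 + 1*2 + 0*2 + 0*2 + 2*2 = 12 = chi_rho(e) = 12.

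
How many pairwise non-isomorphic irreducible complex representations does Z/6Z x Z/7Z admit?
42

Derivation: The number of irreducible complex representations of a finite group equals its number of conjugacy classes. Z/6Z x Z/7Z is abelian of order 42, so every element is its own conjugacy class: 42 classes, so Z/6Z x Z/7Z (order 42) has exactly 42 irreducible complex representations.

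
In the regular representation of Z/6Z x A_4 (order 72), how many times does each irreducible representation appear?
Each irreducible V_i of dimension d_i appears with multiplicity d_i, i.e. rho_reg = (direct sum over all irreducibles V_i) d_i V_i. The irreducible dimensions for Z/6Z x A_4 are 1, 1, 1, 1, 1, 1, 1, 1, 1, 1, 1, 1, 1, 1, 1, 1, 1, 1, 3, 3, 3, 3, 3, 3: 18 irreducibles of dimension 1, each with multiplicity 1; 6 irreducibles of dimension 3, each with multiplicity 3. Total dimension 18*1*1 + 6*3*3 = 72 = |G|.

Derivation: General theorem: in the regular representation of a finite group G, each irreducible appears with multiplicity equal to its dimension. Check: dim(rho_reg) = sum d_i^2 = 1 + 1 + 1 + 1 + 1 + 1 + 1 + 1 + 1 + 1 + 1 + 1 + 1 + 1 + 1 + 1 + 1 + 1 + 9 + 9 + 9 + 9 + 9 + 9 = 72 = |G|.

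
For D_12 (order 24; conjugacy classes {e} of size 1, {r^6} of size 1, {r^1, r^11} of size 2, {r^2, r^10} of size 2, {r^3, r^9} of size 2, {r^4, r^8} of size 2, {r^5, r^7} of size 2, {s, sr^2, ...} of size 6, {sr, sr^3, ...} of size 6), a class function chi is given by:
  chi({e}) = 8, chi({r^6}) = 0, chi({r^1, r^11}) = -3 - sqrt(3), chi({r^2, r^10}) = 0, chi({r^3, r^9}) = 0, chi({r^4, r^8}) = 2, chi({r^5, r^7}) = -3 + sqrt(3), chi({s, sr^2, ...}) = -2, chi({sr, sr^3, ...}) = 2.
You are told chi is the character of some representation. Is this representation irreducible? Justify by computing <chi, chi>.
Not irreducible (reducible): <chi, chi> = 7 > 1.

Argument: <chi, chi> = (1/|G|) sum_C |C| * |chi(C)|^2 = (1/24)[1*|8|^2 + 1*|0|^2 + 2*|-3 - sqrt(3)|^2 + 2*|0|^2 + 2*|0|^2 + 2*|2|^2 + 2*|-3 + sqrt(3)|^2 + 6*|-2|^2 + 6*|2|^2]
  = (1/24)[(64) + (0) + (12*sqrt(3) + 24) + (0) + (0) + (8) + (24 - 12*sqrt(3)) + (24) + (24)] = 168/24 = 7.
A character is irreducible iff <chi, chi> = 1, so this representation is reducible.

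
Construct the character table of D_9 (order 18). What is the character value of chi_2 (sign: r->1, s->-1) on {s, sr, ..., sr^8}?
Conjugacy classes: {e} of size 1, {r^1, r^8} of size 2, {r^2, r^7} of size 2, {r^3, r^6} of size 2, {r^4, r^5} of size 2, {s, sr, ..., sr^8} of size 9.
Character table:
  irrep \ class              {e} (size 1)  {r^1, r^8} (size 2)  {r^2, r^7} (size 2)  {r^3, r^6} (size 2)  {r^4, r^5} (size 2)  {s, sr, ..., sr^8} (size 9)
  chi_1 (triv)               1             1                    1                    1                    1                    1                          
  chi_2 (sign: r->1, s->-1)  1             1                    1                    1                    1                    -1                         
  chi_3 (2d, j=1)            2             2*cos(2*pi/9)        2*cos(4*pi/9)        -1                   -2*cos(pi/9)         0                          
  chi_4 (2d, j=2)            2             2*cos(4*pi/9)        -2*cos(pi/9)         -1                   2*cos(2*pi/9)        0                          
  chi_5 (2d, j=3)            2             -1                   -1                   2                    -1                   0                          
  chi_6 (2d, j=4)            2             -2*cos(pi/9)         2*cos(2*pi/9)        -1                   2*cos(4*pi/9)        0                          

Spot check: chi_2 (sign: r->1, s->-1) on {s, sr, ..., sr^8} = -1.

Explanation: D_9 has order 2*9 = 18 with 6 conjugacy classes, hence 6 irreducibles. Sum of squared dims 1 + 1 + 4 + 4 + 4 + 4 = 18 = |G|. Linear characters come from the abelianisation; the 2-dimensional irreps have character r^k -> 2*cos(2*pi*j*k/9), reflections -> 0.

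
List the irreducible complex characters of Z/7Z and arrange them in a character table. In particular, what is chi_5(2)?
Character table of Z/7Z (irreps indexed chi_0,...,chi_6 with chi_k(m) = zeta_7^(k*m), zeta_7 = exp(2*pi*i/7)):
  irrep \ class  {0} (size 1)  {1} (size 1)    {2} (size 1)    {3} (size 1)    {4} (size 1)    {5} (size 1)    {6} (size 1)  
  chi_0          1             1               1               1               1               1               1             
  chi_1          1             exp(2*I*pi/7)   exp(4*I*pi/7)   exp(6*I*pi/7)   exp(-6*I*pi/7)  exp(-4*I*pi/7)  exp(-2*I*pi/7)
  chi_2          1             exp(4*I*pi/7)   exp(-6*I*pi/7)  exp(-2*I*pi/7)  exp(2*I*pi/7)   exp(6*I*pi/7)   exp(-4*I*pi/7)
  chi_3          1             exp(6*I*pi/7)   exp(-2*I*pi/7)  exp(4*I*pi/7)   exp(-4*I*pi/7)  exp(2*I*pi/7)   exp(-6*I*pi/7)
  chi_4          1             exp(-6*I*pi/7)  exp(2*I*pi/7)   exp(-4*I*pi/7)  exp(4*I*pi/7)   exp(-2*I*pi/7)  exp(6*I*pi/7) 
  chi_5          1             exp(-4*I*pi/7)  exp(6*I*pi/7)   exp(2*I*pi/7)   exp(-2*I*pi/7)  exp(-6*I*pi/7)  exp(4*I*pi/7) 
  chi_6          1             exp(-2*I*pi/7)  exp(-4*I*pi/7)  exp(-6*I*pi/7)  exp(6*I*pi/7)   exp(4*I*pi/7)   exp(2*I*pi/7) 

Spot check: chi_5(2) = zeta_7^(5*2) = zeta_7^10 = exp(6*I*pi/7).

Why: Z/7Z is abelian, so all 7 irreducible complex representations are 1-dimensional. They are given by chi_k(m) = zeta_7^(k*m) for k = 0,...,6. Row orthogonality: sum_m chi_k(m) conj(chi_l(m)) = 7 * [k = l].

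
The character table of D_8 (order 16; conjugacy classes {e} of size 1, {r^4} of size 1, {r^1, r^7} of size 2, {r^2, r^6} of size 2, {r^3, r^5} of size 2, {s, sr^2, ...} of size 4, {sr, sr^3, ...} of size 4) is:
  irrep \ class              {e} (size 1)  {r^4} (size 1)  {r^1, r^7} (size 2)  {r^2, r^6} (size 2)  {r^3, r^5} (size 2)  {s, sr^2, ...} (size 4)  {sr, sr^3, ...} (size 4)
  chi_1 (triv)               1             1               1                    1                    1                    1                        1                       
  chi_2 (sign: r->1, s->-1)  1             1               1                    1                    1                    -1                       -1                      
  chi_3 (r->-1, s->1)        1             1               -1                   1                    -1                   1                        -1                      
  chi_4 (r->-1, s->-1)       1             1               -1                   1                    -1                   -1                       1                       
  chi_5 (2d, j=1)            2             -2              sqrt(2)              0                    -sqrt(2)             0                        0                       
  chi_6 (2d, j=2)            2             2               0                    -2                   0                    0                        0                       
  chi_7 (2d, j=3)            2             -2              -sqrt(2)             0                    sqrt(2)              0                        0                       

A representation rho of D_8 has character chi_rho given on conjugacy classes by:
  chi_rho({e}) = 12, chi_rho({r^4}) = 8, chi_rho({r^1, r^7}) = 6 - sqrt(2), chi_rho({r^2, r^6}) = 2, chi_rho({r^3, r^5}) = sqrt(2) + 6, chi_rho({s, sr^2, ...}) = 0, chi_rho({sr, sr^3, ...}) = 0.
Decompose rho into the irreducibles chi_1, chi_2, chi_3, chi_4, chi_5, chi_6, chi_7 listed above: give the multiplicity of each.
Multiplicities: chi_1: 3, chi_2: 3, chi_3: 0, chi_4: 0, chi_5: 0, chi_6: 2, chi_7: 1.

Reasoning: Use <chi_rho, chi> = (1/|G|) sum_C |C| * chi_rho(C) * conj(chi(C)) with |G| = 16 for each irreducible chi in the table:
  <chi_rho, chi_1> = (1/16)[1*(12)*conj(1) + 1*(8)*conj(1) + 2*(6 - sqrt(2))*conj(1) + 2*(2)*conj(1) + 2*(sqrt(2) + 6)*conj(1) + 4*(0)*conj(1) + 4*(0)*conj(1)]
      = (1/16)[(12) + (8) + (12 - 2*sqrt(2)) + (4) + (2*sqrt(2) + 12) + (0) + (0)] = 48/16 = 3
  <chi_rho, chi_2> = (1/16)[1*(12)*conj(1) + 1*(8)*conj(1) + 2*(6 - sqrt(2))*conj(1) + 2*(2)*conj(1) + 2*(sqrt(2) + 6)*conj(1) + 4*(0)*conj(-1) + 4*(0)*conj(-1)]
      = (1/16)[(12) + (8) + (12 - 2*sqrt(2)) + (4) + (2*sqrt(2) + 12) + (0) + (0)] = 48/16 = 3
  <chi_rho, chi_3> = (1/16)[1*(12)*conj(1) + 1*(8)*conj(1) + 2*(6 - sqrt(2))*conj(-1) + 2*(2)*conj(1) + 2*(sqrt(2) + 6)*conj(-1) + 4*(0)*conj(1) + 4*(0)*conj(-1)]
      = (1/16)[(12) + (8) + (-12 + 2*sqrt(2)) + (4) + (-12 - 2*sqrt(2)) + (0) + (0)] = 0/16 = 0
  <chi_rho, chi_4> = (1/16)[1*(12)*conj(1) + 1*(8)*conj(1) + 2*(6 - sqrt(2))*conj(-1) + 2*(2)*conj(1) + 2*(sqrt(2) + 6)*conj(-1) + 4*(0)*conj(-1) + 4*(0)*conj(1)]
      = (1/16)[(12) + (8) + (-12 + 2*sqrt(2)) + (4) + (-12 - 2*sqrt(2)) + (0) + (0)] = 0/16 = 0
  <chi_rho, chi_5> = (1/16)[1*(12)*conj(2) + 1*(8)*conj(-2) + 2*(6 - sqrt(2))*conj(sqrt(2)) + 2*(2)*conj(0) + 2*(sqrt(2) + 6)*conj(-sqrt(2)) + 4*(0)*conj(0) + 4*(0)*conj(0)]
      = (1/16)[(24) + (-16) + (-4 + 12*sqrt(2)) + (0) + (-12*sqrt(2) - 4) + (0) + (0)] = 0/16 = 0
  <chi_rho, chi_6> = (1/16)[1*(12)*conj(2) + 1*(8)*conj(2) + 2*(6 - sqrt(2))*conj(0) + 2*(2)*conj(-2) + 2*(sqrt(2) + 6)*conj(0) + 4*(0)*conj(0) + 4*(0)*conj(0)]
      = (1/16)[(24) + (16) + (0) + (-8) + (0) + (0) + (0)] = 32/16 = 2
  <chi_rho, chi_7> = (1/16)[1*(12)*conj(2) + 1*(8)*conj(-2) + 2*(6 - sqrt(2))*conj(-sqrt(2)) + 2*(2)*conj(0) + 2*(sqrt(2) + 6)*conj(sqrt(2)) + 4*(0)*conj(0) + 4*(0)*conj(0)]
      = (1/16)[(24) + (-16) + (4 - 12*sqrt(2)) + (0) + (4 + 12*sqrt(2)) + (0) + (0)] = 16/16 = 1
Dimension check: dim(rho) = sum (mult * dim) = 3*1 + 3*1 + 0*1 + 0*1 + 0*2 + 2*2 + 1*2 = 12 = chi_rho(e) = 12.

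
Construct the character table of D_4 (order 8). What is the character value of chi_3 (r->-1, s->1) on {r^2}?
Conjugacy classes: {e} of size 1, {r^2} of size 1, {r^1, r^3} of size 2, {s, sr^2, ...} of size 2, {sr, sr^3, ...} of size 2.
Character table:
  irrep \ class              {e} (size 1)  {r^2} (size 1)  {r^1, r^3} (size 2)  {s, sr^2, ...} (size 2)  {sr, sr^3, ...} (size 2)
  chi_1 (triv)               1             1               1                    1                        1                       
  chi_2 (sign: r->1, s->-1)  1             1               1                    -1                       -1                      
  chi_3 (r->-1, s->1)        1             1               -1                   1                        -1                      
  chi_4 (r->-1, s->-1)       1             1               -1                   -1                       1                       
  chi_5 (2d, j=1)            2             -2              0                    0                        0                       

Spot check: chi_3 (r->-1, s->1) on {r^2} = 1.

Justification: D_4 has order 2*4 = 8 with 5 conjugacy classes, hence 5 irreducibles. Sum of squared dims 1 + 1 + 1 + 1 + 4 = 8 = |G|. Linear characters come from the abelianisation; the 2-dimensional irreps have character r^k -> 2*cos(2*pi*j*k/4), reflections -> 0.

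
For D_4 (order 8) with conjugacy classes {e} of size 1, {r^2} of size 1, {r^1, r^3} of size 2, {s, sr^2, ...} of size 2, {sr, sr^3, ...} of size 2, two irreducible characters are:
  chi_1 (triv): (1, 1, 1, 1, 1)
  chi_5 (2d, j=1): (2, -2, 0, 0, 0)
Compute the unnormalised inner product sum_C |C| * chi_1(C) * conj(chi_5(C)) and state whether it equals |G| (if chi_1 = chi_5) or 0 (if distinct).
Sum = 0; so <chi_1, chi_5> = 0 (distinct irreducibles are orthogonal).

Justification: Compute term by term over conjugacy classes (|C| * chi_1(C) * conj(chi_5(C))):
  1*(1)*conj(2) + 1*(1)*conj(-2) + 2*(1)*conj(0) + 2*(1)*conj(0) + 2*(1)*conj(0)
  = (2) + (-2) + (0) + (0) + (0)
  = 0.
Dividing by |G| = 8 gives 0/8 = 0, matching the row-orthogonality relation <chi_1, chi_5> = [chi_1 = chi_5].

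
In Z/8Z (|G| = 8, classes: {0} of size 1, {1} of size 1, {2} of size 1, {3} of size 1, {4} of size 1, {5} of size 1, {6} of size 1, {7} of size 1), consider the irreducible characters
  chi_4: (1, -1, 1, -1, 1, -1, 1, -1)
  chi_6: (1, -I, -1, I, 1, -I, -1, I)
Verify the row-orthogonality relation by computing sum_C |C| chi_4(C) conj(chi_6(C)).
Sum = 0; so <chi_4, chi_6> = 0 (distinct irreducibles are orthogonal).

Justification: Compute term by term over conjugacy classes (|C| * chi_4(C) * conj(chi_6(C))):
  1*(1)*conj(1) + 1*(-1)*conj(-I) + 1*(1)*conj(-1) + 1*(-1)*conj(I) + 1*(1)*conj(1) + 1*(-1)*conj(-I) + 1*(1)*conj(-1) + 1*(-1)*conj(I)
  = (1) + (-I) + (-1) + (I) + (1) + (-I) + (-1) + (I)
  = 0.
(Exp terms are combined using exp(i*s)*conj(exp(i*t)) = exp(i*(s-t)), and sums of them are collapsed using the identity that for every m > 1 the m distinct m-th roots of unity sum to 0, e.g. 1 + exp(2*I*pi/3) + exp(-2*I*pi/3) = 0.)
Dividing by |G| = 8 gives 0/8 = 0, matching the row-orthogonality relation <chi_4, chi_6> = [chi_4 = chi_6].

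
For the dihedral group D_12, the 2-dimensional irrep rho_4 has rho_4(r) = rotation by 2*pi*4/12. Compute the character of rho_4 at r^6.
chi_{rho_4}(r^6) = 2*cos(2*pi*4*6/12) = 2

Details: rho_4(r^6) is rotation by angle 2*pi*4*6/12, whose trace is 2*cos(2*pi*4*6/12) = 2.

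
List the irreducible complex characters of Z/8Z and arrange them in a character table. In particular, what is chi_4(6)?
Character table of Z/8Z (irreps indexed chi_0,...,chi_7 with chi_k(m) = zeta_8^(k*m), zeta_8 = exp(2*pi*i/8)):
  irrep \ class  {0} (size 1)  {1} (size 1)    {2} (size 1)  {3} (size 1)    {4} (size 1)  {5} (size 1)    {6} (size 1)  {7} (size 1)  
  chi_0          1             1               1             1               1             1               1             1             
  chi_1          1             exp(I*pi/4)     I             exp(3*I*pi/4)   -1            exp(-3*I*pi/4)  -I            exp(-I*pi/4)  
  chi_2          1             I               -1            -I              1             I               -1            -I            
  chi_3          1             exp(3*I*pi/4)   -I            exp(I*pi/4)     -1            exp(-I*pi/4)    I             exp(-3*I*pi/4)
  chi_4          1             -1              1             -1              1             -1              1             -1            
  chi_5          1             exp(-3*I*pi/4)  I             exp(-I*pi/4)    -1            exp(I*pi/4)     -I            exp(3*I*pi/4) 
  chi_6          1             -I              -1            I               1             -I              -1            I             
  chi_7          1             exp(-I*pi/4)    -I            exp(-3*I*pi/4)  -1            exp(3*I*pi/4)   I             exp(I*pi/4)   

Spot check: chi_4(6) = zeta_8^(4*6) = zeta_8^24 = 1.

Reasoning: Z/8Z is abelian, so all 8 irreducible complex representations are 1-dimensional. They are given by chi_k(m) = zeta_8^(k*m) for k = 0,...,7. Row orthogonality: sum_m chi_k(m) conj(chi_l(m)) = 8 * [k = l].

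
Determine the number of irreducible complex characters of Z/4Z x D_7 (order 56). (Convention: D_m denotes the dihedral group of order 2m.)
20

Why: The number of irreducible complex representations of a finite group equals its number of conjugacy classes. For a direct product, #classes(G x H) = #classes(G) * #classes(H). Z/4Z has 4 classes (abelian), D_7 has 5 classes, so 4 * 5 = 20, so Z/4Z x D_7 (order 56) has exactly 20 irreducible complex representations.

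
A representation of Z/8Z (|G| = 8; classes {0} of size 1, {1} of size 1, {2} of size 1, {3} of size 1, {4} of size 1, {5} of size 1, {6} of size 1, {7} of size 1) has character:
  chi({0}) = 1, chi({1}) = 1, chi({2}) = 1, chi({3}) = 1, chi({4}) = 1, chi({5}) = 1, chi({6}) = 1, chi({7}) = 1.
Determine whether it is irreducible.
Irreducible: <chi, chi> = 1.

Why: <chi, chi> = (1/|G|) sum_C |C| * |chi(C)|^2 = (1/8)[1*|1|^2 + 1*|1|^2 + 1*|1|^2 + 1*|1|^2 + 1*|1|^2 + 1*|1|^2 + 1*|1|^2 + 1*|1|^2]
  = (1/8)[(1) + (1) + (1) + (1) + (1) + (1) + (1) + (1)] = 8/8 = 1.
(Exp terms are combined using exp(i*s)*conj(exp(i*t)) = exp(i*(s-t)), and sums of them are collapsed using the identity that for every m > 1 the m distinct m-th roots of unity sum to 0, e.g. 1 + exp(2*I*pi/3) + exp(-2*I*pi/3) = 0.)
A character is irreducible iff <chi, chi> = 1, so this representation is irreducible.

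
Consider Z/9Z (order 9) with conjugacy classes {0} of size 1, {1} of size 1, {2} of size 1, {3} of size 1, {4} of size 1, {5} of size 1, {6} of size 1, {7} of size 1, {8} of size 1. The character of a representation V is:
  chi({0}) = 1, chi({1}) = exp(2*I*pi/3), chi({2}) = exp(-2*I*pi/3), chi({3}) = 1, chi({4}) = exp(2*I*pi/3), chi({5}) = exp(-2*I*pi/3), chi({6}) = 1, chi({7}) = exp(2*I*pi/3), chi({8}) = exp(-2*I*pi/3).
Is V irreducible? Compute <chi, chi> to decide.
Irreducible: <chi, chi> = 1.

Proof sketch: <chi, chi> = (1/|G|) sum_C |C| * |chi(C)|^2 = (1/9)[1*|1|^2 + 1*|exp(2*I*pi/3)|^2 + 1*|exp(-2*I*pi/3)|^2 + 1*|1|^2 + 1*|exp(2*I*pi/3)|^2 + 1*|exp(-2*I*pi/3)|^2 + 1*|1|^2 + 1*|exp(2*I*pi/3)|^2 + 1*|exp(-2*I*pi/3)|^2]
  = (1/9)[(1) + (1) + (1) + (1) + (1) + (1) + (1) + (1) + (1)] = 9/9 = 1.
(Exp terms are combined using exp(i*s)*conj(exp(i*t)) = exp(i*(s-t)), and sums of them are collapsed using the identity that for every m > 1 the m distinct m-th roots of unity sum to 0, e.g. 1 + exp(2*I*pi/3) + exp(-2*I*pi/3) = 0.)
A character is irreducible iff <chi, chi> = 1, so this representation is irreducible.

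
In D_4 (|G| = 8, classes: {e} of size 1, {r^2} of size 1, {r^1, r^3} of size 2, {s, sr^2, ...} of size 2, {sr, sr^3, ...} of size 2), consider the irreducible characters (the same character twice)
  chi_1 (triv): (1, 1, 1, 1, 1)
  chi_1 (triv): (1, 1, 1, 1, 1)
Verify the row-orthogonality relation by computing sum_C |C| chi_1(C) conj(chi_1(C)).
Sum = 8 = |G| = 8; so <chi_1, chi_1> = 1 (norm-1 confirms irreducibility).

Compute term by term over conjugacy classes (|C| * chi_1(C) * conj(chi_1(C))):
  1*(1)*conj(1) + 1*(1)*conj(1) + 2*(1)*conj(1) + 2*(1)*conj(1) + 2*(1)*conj(1)
  = (1) + (1) + (2) + (2) + (2)
  = 8.
Dividing by |G| = 8 gives 8/8 = 1, matching the row-orthogonality relation <chi_1, chi_1> = [chi_1 = chi_1].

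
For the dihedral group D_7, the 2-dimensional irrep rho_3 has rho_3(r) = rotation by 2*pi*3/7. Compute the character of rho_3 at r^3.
chi_{rho_3}(r^3) = 2*cos(2*pi*3*3/7) = -2*cos(3*pi/7)

rho_3(r^3) is rotation by angle 2*pi*3*3/7, whose trace is 2*cos(2*pi*3*3/7) = -2*cos(3*pi/7).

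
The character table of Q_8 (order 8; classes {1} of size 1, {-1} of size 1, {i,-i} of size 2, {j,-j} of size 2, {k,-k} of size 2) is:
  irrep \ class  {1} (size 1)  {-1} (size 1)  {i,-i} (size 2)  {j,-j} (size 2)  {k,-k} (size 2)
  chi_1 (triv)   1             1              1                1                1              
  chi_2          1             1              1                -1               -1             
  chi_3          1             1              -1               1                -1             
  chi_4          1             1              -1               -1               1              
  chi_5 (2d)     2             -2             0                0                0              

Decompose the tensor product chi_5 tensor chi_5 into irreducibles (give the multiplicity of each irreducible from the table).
chi_5 tensor chi_5 = chi_1 + chi_2 + chi_3 + chi_4 (all other irreducibles have multiplicity 0).

Details: The character of a tensor product is the pointwise product (chi_5 * chi_5)(C) = chi_5(C) * chi_5(C):
  {1}: (2)*(2), {-1}: (-2)*(-2), {i,-i}: (0)*(0), {j,-j}: (0)*(0), {k,-k}: (0)*(0)
so (chi_5 * chi_5) takes values
  {1} -> 4, {-1} -> 4, {i,-i} -> 0, {j,-j} -> 0, {k,-k} -> 0.
Now take the inner product of this character with each irreducible chi from the table, <chi_5*chi_5, chi> = (1/8) sum_C |C| (chi_5*chi_5)(C) conj(chi(C)):
  <chi_5*chi_5, chi_1> = (1/8)[1*(4)*conj(1) + 1*(4)*conj(1) + 2*(0)*conj(1) + 2*(0)*conj(1) + 2*(0)*conj(1)]
      = (1/8)[(4) + (4) + (0) + (0) + (0)] = 8/8 = 1
  <chi_5*chi_5, chi_2> = (1/8)[1*(4)*conj(1) + 1*(4)*conj(1) + 2*(0)*conj(1) + 2*(0)*conj(-1) + 2*(0)*conj(-1)]
      = (1/8)[(4) + (4) + (0) + (0) + (0)] = 8/8 = 1
  <chi_5*chi_5, chi_3> = (1/8)[1*(4)*conj(1) + 1*(4)*conj(1) + 2*(0)*conj(-1) + 2*(0)*conj(1) + 2*(0)*conj(-1)]
      = (1/8)[(4) + (4) + (0) + (0) + (0)] = 8/8 = 1
  <chi_5*chi_5, chi_4> = (1/8)[1*(4)*conj(1) + 1*(4)*conj(1) + 2*(0)*conj(-1) + 2*(0)*conj(-1) + 2*(0)*conj(1)]
      = (1/8)[(4) + (4) + (0) + (0) + (0)] = 8/8 = 1
  <chi_5*chi_5, chi_5> = (1/8)[1*(4)*conj(2) + 1*(4)*conj(-2) + 2*(0)*conj(0) + 2*(0)*conj(0) + 2*(0)*conj(0)]
      = (1/8)[(8) + (-8) + (0) + (0) + (0)] = 0/8 = 0
Hence the multiplicities are chi_1: 1, chi_2: 1, chi_3: 1, chi_4: 1. Dimension check: dim(chi_5)*dim(chi_5) = 2*2 = 4 and sum (mult * dim) = 1*1 + 1*1 + 1*1 + 1*1 = 4.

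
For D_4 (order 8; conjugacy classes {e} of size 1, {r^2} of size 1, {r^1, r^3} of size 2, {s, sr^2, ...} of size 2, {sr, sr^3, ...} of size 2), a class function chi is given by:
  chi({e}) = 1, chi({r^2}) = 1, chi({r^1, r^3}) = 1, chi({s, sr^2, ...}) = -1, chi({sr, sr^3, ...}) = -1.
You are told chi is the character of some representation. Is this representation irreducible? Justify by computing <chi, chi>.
Irreducible: <chi, chi> = 1.

Justification: <chi, chi> = (1/|G|) sum_C |C| * |chi(C)|^2 = (1/8)[1*|1|^2 + 1*|1|^2 + 2*|1|^2 + 2*|-1|^2 + 2*|-1|^2]
  = (1/8)[(1) + (1) + (2) + (2) + (2)] = 8/8 = 1.
A character is irreducible iff <chi, chi> = 1, so this representation is irreducible.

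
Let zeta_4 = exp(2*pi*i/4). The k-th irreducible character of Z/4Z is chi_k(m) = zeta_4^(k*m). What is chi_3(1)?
chi_3(1) = zeta_4^3 = -I

Working: chi_3(1) = zeta_4^(3*1) = zeta_4^3. Since zeta_4^4 = 1, this equals zeta_4^3 = exp(2*pi*i*3/4) = -I.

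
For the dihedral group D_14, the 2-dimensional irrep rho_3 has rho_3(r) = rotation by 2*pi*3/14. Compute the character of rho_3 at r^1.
chi_{rho_3}(r^1) = 2*cos(2*pi*3*1/14) = 2*cos(3*pi/7)

Solution. rho_3(r^1) is rotation by angle 2*pi*3*1/14, whose trace is 2*cos(2*pi*3*1/14) = 2*cos(3*pi/7).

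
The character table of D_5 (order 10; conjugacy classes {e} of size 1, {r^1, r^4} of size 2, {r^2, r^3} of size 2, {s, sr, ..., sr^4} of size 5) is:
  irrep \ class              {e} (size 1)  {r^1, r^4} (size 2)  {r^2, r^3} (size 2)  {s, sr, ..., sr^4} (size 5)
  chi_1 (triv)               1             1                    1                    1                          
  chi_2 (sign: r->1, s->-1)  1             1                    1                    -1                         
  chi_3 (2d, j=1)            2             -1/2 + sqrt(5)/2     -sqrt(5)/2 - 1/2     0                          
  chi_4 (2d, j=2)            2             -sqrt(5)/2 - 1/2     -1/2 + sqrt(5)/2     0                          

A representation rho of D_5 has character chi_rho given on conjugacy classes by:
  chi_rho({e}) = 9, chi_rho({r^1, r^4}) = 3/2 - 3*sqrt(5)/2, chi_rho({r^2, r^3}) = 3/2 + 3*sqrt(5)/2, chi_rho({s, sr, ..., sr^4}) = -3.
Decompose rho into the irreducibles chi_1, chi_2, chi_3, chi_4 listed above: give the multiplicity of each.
Multiplicities: chi_1: 0, chi_2: 3, chi_3: 0, chi_4: 3.

Justification: Use <chi_rho, chi> = (1/|G|) sum_C |C| * chi_rho(C) * conj(chi(C)) with |G| = 10 for each irreducible chi in the table:
  <chi_rho, chi_1> = (1/10)[1*(9)*conj(1) + 2*(3/2 - 3*sqrt(5)/2)*conj(1) + 2*(3/2 + 3*sqrt(5)/2)*conj(1) + 5*(-3)*conj(1)]
      = (1/10)[(9) + (3 - 3*sqrt(5)) + (3 + 3*sqrt(5)) + (-15)] = 0/10 = 0
  <chi_rho, chi_2> = (1/10)[1*(9)*conj(1) + 2*(3/2 - 3*sqrt(5)/2)*conj(1) + 2*(3/2 + 3*sqrt(5)/2)*conj(1) + 5*(-3)*conj(-1)]
      = (1/10)[(9) + (3 - 3*sqrt(5)) + (3 + 3*sqrt(5)) + (15)] = 30/10 = 3
  <chi_rho, chi_3> = (1/10)[1*(9)*conj(2) + 2*(3/2 - 3*sqrt(5)/2)*conj(-1/2 + sqrt(5)/2) + 2*(3/2 + 3*sqrt(5)/2)*conj(-sqrt(5)/2 - 1/2) + 5*(-3)*conj(0)]
      = (1/10)[(18) + (-9 + 3*sqrt(5)) + (-9 - 3*sqrt(5)) + (0)] = 0/10 = 0
  <chi_rho, chi_4> = (1/10)[1*(9)*conj(2) + 2*(3/2 - 3*sqrt(5)/2)*conj(-sqrt(5)/2 - 1/2) + 2*(3/2 + 3*sqrt(5)/2)*conj(-1/2 + sqrt(5)/2) + 5*(-3)*conj(0)]
      = (1/10)[(18) + (6) + (6) + (0)] = 30/10 = 3
Dimension check: dim(rho) = sum (mult * dim) = 0*1 + 3*1 + 0*2 + 3*2 = 9 = chi_rho(e) = 9.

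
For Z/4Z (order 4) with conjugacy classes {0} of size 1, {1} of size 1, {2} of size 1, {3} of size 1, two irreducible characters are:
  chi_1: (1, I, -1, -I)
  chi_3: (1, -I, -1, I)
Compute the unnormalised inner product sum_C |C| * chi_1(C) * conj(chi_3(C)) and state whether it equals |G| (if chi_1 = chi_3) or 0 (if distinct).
Sum = 0; so <chi_1, chi_3> = 0 (distinct irreducibles are orthogonal).

Compute term by term over conjugacy classes (|C| * chi_1(C) * conj(chi_3(C))):
  1*(1)*conj(1) + 1*(I)*conj(-I) + 1*(-1)*conj(-1) + 1*(-I)*conj(I)
  = (1) + (-1) + (1) + (-1)
  = 0.
(Exp terms are combined using exp(i*s)*conj(exp(i*t)) = exp(i*(s-t)), and sums of them are collapsed using the identity that for every m > 1 the m distinct m-th roots of unity sum to 0, e.g. 1 + exp(2*I*pi/3) + exp(-2*I*pi/3) = 0.)
Dividing by |G| = 4 gives 0/4 = 0, matching the row-orthogonality relation <chi_1, chi_3> = [chi_1 = chi_3].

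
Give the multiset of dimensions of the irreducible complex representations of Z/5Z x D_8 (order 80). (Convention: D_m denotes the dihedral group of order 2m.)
Dimensions: 1, 1, 1, 1, 1, 1, 1, 1, 1, 1, 1, 1, 1, 1, 1, 1, 1, 1, 1, 1, 2, 2, 2, 2, 2, 2, 2, 2, 2, 2, 2, 2, 2, 2, 2

Reasoning: There are 35 irreducibles (= number of conjugacy classes). Their dimensions d_i satisfy sum d_i^2 = |G| = 80: 1 + 1 + 1 + 1 + 1 + 1 + 1 + 1 + 1 + 1 + 1 + 1 + 1 + 1 + 1 + 1 + 1 + 1 + 1 + 1 + 4 + 4 + 4 + 4 + 4 + 4 + 4 + 4 + 4 + 4 + 4 + 4 + 4 + 4 + 4 = 80. (For the product with Z/5Z: each of the 5 1-dim characters of Z/5Z tensors with each irrep of D_8, giving 5 copies of each D_8-dimension.)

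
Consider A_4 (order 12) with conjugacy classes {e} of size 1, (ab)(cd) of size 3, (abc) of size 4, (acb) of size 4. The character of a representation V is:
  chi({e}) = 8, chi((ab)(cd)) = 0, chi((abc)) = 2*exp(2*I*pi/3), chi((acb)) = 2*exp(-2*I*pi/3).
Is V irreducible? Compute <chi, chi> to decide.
Not irreducible (reducible): <chi, chi> = 8 > 1.

Solution. <chi, chi> = (1/|G|) sum_C |C| * |chi(C)|^2 = (1/12)[1*|8|^2 + 3*|0|^2 + 4*|2*exp(2*I*pi/3)|^2 + 4*|2*exp(-2*I*pi/3)|^2]
  = (1/12)[(64) + (0) + (16) + (16)] = 96/12 = 8.
(Exp terms are combined using exp(i*s)*conj(exp(i*t)) = exp(i*(s-t)), and sums of them are collapsed using the identity that for every m > 1 the m distinct m-th roots of unity sum to 0, e.g. 1 + exp(2*I*pi/3) + exp(-2*I*pi/3) = 0.)
A character is irreducible iff <chi, chi> = 1, so this representation is reducible.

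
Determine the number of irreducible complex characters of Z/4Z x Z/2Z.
8

Proof sketch: The number of irreducible complex representations of a finite group equals its number of conjugacy classes. Z/4Z x Z/2Z is abelian of order 8, so every element is its own conjugacy class: 8 classes, so Z/4Z x Z/2Z (order 8) has exactly 8 irreducible complex representations.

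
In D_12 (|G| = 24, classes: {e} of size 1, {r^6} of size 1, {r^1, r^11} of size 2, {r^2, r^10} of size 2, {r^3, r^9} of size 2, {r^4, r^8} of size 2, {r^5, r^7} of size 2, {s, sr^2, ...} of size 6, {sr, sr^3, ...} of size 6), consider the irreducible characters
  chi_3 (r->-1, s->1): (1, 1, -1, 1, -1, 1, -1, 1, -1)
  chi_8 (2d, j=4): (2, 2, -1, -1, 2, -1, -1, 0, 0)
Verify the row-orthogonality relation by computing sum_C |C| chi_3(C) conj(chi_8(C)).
Sum = 0; so <chi_3, chi_8> = 0 (distinct irreducibles are orthogonal).

Solution. Compute term by term over conjugacy classes (|C| * chi_3(C) * conj(chi_8(C))):
  1*(1)*conj(2) + 1*(1)*conj(2) + 2*(-1)*conj(-1) + 2*(1)*conj(-1) + 2*(-1)*conj(2) + 2*(1)*conj(-1) + 2*(-1)*conj(-1) + 6*(1)*conj(0) + 6*(-1)*conj(0)
  = (2) + (2) + (2) + (-2) + (-4) + (-2) + (2) + (0) + (0)
  = 0.
Dividing by |G| = 24 gives 0/24 = 0, matching the row-orthogonality relation <chi_3, chi_8> = [chi_3 = chi_8].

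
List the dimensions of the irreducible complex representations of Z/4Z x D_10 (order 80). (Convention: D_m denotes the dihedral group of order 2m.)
Dimensions: 1, 1, 1, 1, 1, 1, 1, 1, 1, 1, 1, 1, 1, 1, 1, 1, 2, 2, 2, 2, 2, 2, 2, 2, 2, 2, 2, 2, 2, 2, 2, 2

Argument: There are 32 irreducibles (= number of conjugacy classes). Their dimensions d_i satisfy sum d_i^2 = |G| = 80: 1 + 1 + 1 + 1 + 1 + 1 + 1 + 1 + 1 + 1 + 1 + 1 + 1 + 1 + 1 + 1 + 4 + 4 + 4 + 4 + 4 + 4 + 4 + 4 + 4 + 4 + 4 + 4 + 4 + 4 + 4 + 4 = 80. (For the product with Z/4Z: each of the 4 1-dim characters of Z/4Z tensors with each irrep of D_10, giving 4 copies of each D_10-dimension.)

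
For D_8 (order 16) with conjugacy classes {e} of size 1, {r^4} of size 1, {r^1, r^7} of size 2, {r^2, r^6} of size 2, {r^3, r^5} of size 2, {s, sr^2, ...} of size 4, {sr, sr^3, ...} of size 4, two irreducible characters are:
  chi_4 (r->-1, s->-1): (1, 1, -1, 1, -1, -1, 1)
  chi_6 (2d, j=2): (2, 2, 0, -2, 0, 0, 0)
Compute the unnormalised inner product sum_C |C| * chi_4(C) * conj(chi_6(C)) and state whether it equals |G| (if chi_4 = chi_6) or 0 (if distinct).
Sum = 0; so <chi_4, chi_6> = 0 (distinct irreducibles are orthogonal).

Argument: Compute term by term over conjugacy classes (|C| * chi_4(C) * conj(chi_6(C))):
  1*(1)*conj(2) + 1*(1)*conj(2) + 2*(-1)*conj(0) + 2*(1)*conj(-2) + 2*(-1)*conj(0) + 4*(-1)*conj(0) + 4*(1)*conj(0)
  = (2) + (2) + (0) + (-4) + (0) + (0) + (0)
  = 0.
Dividing by |G| = 16 gives 0/16 = 0, matching the row-orthogonality relation <chi_4, chi_6> = [chi_4 = chi_6].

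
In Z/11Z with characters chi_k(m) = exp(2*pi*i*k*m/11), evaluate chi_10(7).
chi_10(7) = zeta_11^70 = exp(8*I*pi/11)

Why: chi_10(7) = zeta_11^(10*7) = zeta_11^70. Since zeta_11^11 = 1, this equals zeta_11^4 = exp(2*pi*i*4/11) = exp(8*I*pi/11).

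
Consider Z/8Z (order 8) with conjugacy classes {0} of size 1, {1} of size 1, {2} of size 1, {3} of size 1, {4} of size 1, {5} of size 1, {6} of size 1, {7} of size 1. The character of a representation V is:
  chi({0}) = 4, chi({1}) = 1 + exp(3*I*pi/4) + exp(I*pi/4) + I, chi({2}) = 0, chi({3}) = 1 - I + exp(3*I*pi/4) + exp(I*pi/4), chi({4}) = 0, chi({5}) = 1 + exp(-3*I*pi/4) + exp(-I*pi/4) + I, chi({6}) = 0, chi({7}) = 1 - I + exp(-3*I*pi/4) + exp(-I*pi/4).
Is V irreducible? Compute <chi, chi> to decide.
Not irreducible (reducible): <chi, chi> = 4 > 1.

Justification: <chi, chi> = (1/|G|) sum_C |C| * |chi(C)|^2 = (1/8)[1*|4|^2 + 1*|1 + exp(3*I*pi/4) + exp(I*pi/4) + I|^2 + 1*|0|^2 + 1*|1 - I + exp(3*I*pi/4) + exp(I*pi/4)|^2 + 1*|0|^2 + 1*|1 + exp(-3*I*pi/4) + exp(-I*pi/4) + I|^2 + 1*|0|^2 + 1*|1 - I + exp(-3*I*pi/4) + exp(-I*pi/4)|^2]
  = (1/8)[(16) + (4 + 2*exp(-I*pi/4) + 2*exp(I*pi/4)) + (0) + (4 + 2*exp(-3*I*pi/4) + 2*exp(3*I*pi/4)) + (0) + (4 + 2*exp(-3*I*pi/4) + 2*exp(3*I*pi/4)) + (0) + (4 + 2*exp(-I*pi/4) + 2*exp(I*pi/4))] = 32/8 = 4.
(Exp terms are combined using exp(i*s)*conj(exp(i*t)) = exp(i*(s-t)), and sums of them are collapsed using the identity that for every m > 1 the m distinct m-th roots of unity sum to 0, e.g. 1 + exp(2*I*pi/3) + exp(-2*I*pi/3) = 0.)
A character is irreducible iff <chi, chi> = 1, so this representation is reducible.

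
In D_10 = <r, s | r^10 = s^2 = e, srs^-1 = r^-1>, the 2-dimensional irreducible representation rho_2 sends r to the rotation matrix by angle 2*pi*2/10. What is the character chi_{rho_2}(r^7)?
chi_{rho_2}(r^7) = 2*cos(2*pi*2*7/10) = -sqrt(5)/2 - 1/2

Details: rho_2(r^7) is rotation by angle 2*pi*2*7/10, whose trace is 2*cos(2*pi*2*7/10) = -sqrt(5)/2 - 1/2.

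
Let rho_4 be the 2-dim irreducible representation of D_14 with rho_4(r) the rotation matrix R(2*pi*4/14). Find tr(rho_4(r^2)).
chi_{rho_4}(r^2) = 2*cos(2*pi*4*2/14) = -2*cos(pi/7)

Why: rho_4(r^2) is rotation by angle 2*pi*4*2/14, whose trace is 2*cos(2*pi*4*2/14) = -2*cos(pi/7).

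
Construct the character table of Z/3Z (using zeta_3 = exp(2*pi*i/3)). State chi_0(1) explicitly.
Character table of Z/3Z (irreps indexed chi_0,...,chi_2 with chi_k(m) = zeta_3^(k*m), zeta_3 = exp(2*pi*i/3)):
  irrep \ class  {0} (size 1)  {1} (size 1)    {2} (size 1)  
  chi_0          1             1               1             
  chi_1          1             exp(2*I*pi/3)   exp(-2*I*pi/3)
  chi_2          1             exp(-2*I*pi/3)  exp(2*I*pi/3) 

Spot check: chi_0(1) = zeta_3^(0*1) = zeta_3^0 = 1.

Argument: Z/3Z is abelian, so all 3 irreducible complex representations are 1-dimensional. They are given by chi_k(m) = zeta_3^(k*m) for k = 0,...,2. Row orthogonality: sum_m chi_k(m) conj(chi_l(m)) = 3 * [k = l].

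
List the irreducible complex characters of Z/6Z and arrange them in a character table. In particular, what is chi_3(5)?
Character table of Z/6Z (irreps indexed chi_0,...,chi_5 with chi_k(m) = zeta_6^(k*m), zeta_6 = exp(2*pi*i/6)):
  irrep \ class  {0} (size 1)  {1} (size 1)    {2} (size 1)    {3} (size 1)  {4} (size 1)    {5} (size 1)  
  chi_0          1             1               1               1             1               1             
  chi_1          1             exp(I*pi/3)     exp(2*I*pi/3)   -1            exp(-2*I*pi/3)  exp(-I*pi/3)  
  chi_2          1             exp(2*I*pi/3)   exp(-2*I*pi/3)  1             exp(2*I*pi/3)   exp(-2*I*pi/3)
  chi_3          1             -1              1               -1            1               -1            
  chi_4          1             exp(-2*I*pi/3)  exp(2*I*pi/3)   1             exp(-2*I*pi/3)  exp(2*I*pi/3) 
  chi_5          1             exp(-I*pi/3)    exp(-2*I*pi/3)  -1            exp(2*I*pi/3)   exp(I*pi/3)   

Spot check: chi_3(5) = zeta_6^(3*5) = zeta_6^15 = -1.

Reasoning: Z/6Z is abelian, so all 6 irreducible complex representations are 1-dimensional. They are given by chi_k(m) = zeta_6^(k*m) for k = 0,...,5. Row orthogonality: sum_m chi_k(m) conj(chi_l(m)) = 6 * [k = l].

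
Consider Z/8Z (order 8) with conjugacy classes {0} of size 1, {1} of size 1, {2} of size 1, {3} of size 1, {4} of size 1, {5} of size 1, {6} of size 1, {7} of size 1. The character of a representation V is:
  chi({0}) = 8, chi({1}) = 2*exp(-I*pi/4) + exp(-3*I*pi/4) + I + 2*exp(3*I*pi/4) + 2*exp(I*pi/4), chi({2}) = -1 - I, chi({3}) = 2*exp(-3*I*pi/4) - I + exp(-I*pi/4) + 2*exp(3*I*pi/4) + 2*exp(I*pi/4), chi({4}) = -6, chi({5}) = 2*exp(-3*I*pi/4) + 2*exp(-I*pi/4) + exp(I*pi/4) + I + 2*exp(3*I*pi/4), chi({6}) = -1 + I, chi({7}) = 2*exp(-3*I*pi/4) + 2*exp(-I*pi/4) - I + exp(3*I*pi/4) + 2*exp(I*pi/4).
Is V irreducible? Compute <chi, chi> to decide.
Not irreducible (reducible): <chi, chi> = 14 > 1.

Solution. <chi, chi> = (1/|G|) sum_C |C| * |chi(C)|^2 = (1/8)[1*|8|^2 + 1*|2*exp(-I*pi/4) + exp(-3*I*pi/4) + I + 2*exp(3*I*pi/4) + 2*exp(I*pi/4)|^2 + 1*|-1 - I|^2 + 1*|2*exp(-3*I*pi/4) - I + exp(-I*pi/4) + 2*exp(3*I*pi/4) + 2*exp(I*pi/4)|^2 + 1*|-6|^2 + 1*|2*exp(-3*I*pi/4) + 2*exp(-I*pi/4) + exp(I*pi/4) + I + 2*exp(3*I*pi/4)|^2 + 1*|-1 + I|^2 + 1*|2*exp(-3*I*pi/4) + 2*exp(-I*pi/4) - I + exp(3*I*pi/4) + 2*exp(I*pi/4)|^2]
  = (1/8)[(64) + (2 + exp(-I*pi/4) - exp(-3*I*pi/4)) + (2) + (2 - exp(I*pi/4) + exp(3*I*pi/4)) + (36) + (2 - exp(I*pi/4) + exp(3*I*pi/4)) + (2) + (2 + exp(-I*pi/4) - exp(-3*I*pi/4))] = 112/8 = 14.
(Exp terms are combined using exp(i*s)*conj(exp(i*t)) = exp(i*(s-t)), and sums of them are collapsed using the identity that for every m > 1 the m distinct m-th roots of unity sum to 0, e.g. 1 + exp(2*I*pi/3) + exp(-2*I*pi/3) = 0.)
A character is irreducible iff <chi, chi> = 1, so this representation is reducible.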